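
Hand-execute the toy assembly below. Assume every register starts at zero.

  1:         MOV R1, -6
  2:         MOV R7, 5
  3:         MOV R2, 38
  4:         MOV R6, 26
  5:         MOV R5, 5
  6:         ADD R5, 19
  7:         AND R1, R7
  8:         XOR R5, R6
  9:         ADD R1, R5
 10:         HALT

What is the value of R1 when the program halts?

R1=-6
R7=5
R2=38
R6=26
R5=5
R5=5+19=24
R1=(-6)&5=0
R5=24^26=2
R1=0+2=2
halt.

2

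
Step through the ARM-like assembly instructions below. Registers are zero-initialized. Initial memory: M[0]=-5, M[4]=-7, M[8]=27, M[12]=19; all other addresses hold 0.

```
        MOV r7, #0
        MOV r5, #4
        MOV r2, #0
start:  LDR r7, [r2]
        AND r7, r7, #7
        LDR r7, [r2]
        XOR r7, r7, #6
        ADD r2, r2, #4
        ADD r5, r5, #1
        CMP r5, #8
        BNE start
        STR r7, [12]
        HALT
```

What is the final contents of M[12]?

r7=0
r5=4
r2=0
r7=M[0]=-5
r7=(-5)&7=3
r7=M[0]=-5
r7=(-5)^6=-3
r2=0+4=4
r5=4+1=5
CMP r5, #8  (cmp 5,8)
BNE start: taken
r7=M[4]=-7
r7=(-7)&7=1
r7=M[4]=-7
r7=(-7)^6=-1
r2=4+4=8
r5=5+1=6
CMP r5, #8  (cmp 6,8)
BNE start: taken
r7=M[8]=27
r7=27&7=3
r7=M[8]=27
r7=27^6=29
r2=8+4=12
r5=6+1=7
CMP r5, #8  (cmp 7,8)
BNE start: taken
r7=M[12]=19
r7=19&7=3
r7=M[12]=19
r7=19^6=21
r2=12+4=16
r5=7+1=8
CMP r5, #8  (cmp 8,8)
BNE start: not taken
STR r7, [12] → M[12]=21
halt.

21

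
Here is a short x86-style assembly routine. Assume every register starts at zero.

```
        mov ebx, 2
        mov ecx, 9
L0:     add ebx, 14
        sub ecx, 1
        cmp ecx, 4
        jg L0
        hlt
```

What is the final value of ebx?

after mov ebx, 2: ebx=2
after mov ecx, 9: ecx=9
after add ebx, 14: ebx=2+14=16
after sub ecx, 1: ecx=9-1=8
cmp ecx, 4  (cmp 8,4)
jg L0: taken
after add ebx, 14: ebx=16+14=30
after sub ecx, 1: ecx=8-1=7
cmp ecx, 4  (cmp 7,4)
jg L0: taken
after add ebx, 14: ebx=30+14=44
after sub ecx, 1: ecx=7-1=6
cmp ecx, 4  (cmp 6,4)
jg L0: taken
after add ebx, 14: ebx=44+14=58
after sub ecx, 1: ecx=6-1=5
cmp ecx, 4  (cmp 5,4)
jg L0: taken
after add ebx, 14: ebx=58+14=72
after sub ecx, 1: ecx=5-1=4
cmp ecx, 4  (cmp 4,4)
jg L0: not taken
halt.

72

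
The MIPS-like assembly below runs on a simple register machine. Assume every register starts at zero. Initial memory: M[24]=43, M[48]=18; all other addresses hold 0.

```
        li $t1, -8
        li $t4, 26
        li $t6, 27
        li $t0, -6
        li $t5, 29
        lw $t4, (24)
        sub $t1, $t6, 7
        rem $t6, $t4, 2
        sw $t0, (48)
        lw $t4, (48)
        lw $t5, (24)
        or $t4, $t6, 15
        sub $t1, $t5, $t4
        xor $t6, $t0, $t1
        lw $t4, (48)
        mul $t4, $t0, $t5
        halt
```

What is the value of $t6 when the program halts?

-26

after li $t1, -8: $t1=-8
after li $t4, 26: $t4=26
after li $t6, 27: $t6=27
after li $t0, -6: $t0=-6
after li $t5, 29: $t5=29
after lw $t4, (24): $t4=M[24]=43
after sub $t1, $t6, 7: $t1=27-7=20
after rem $t6, $t4, 2: $t6=43%2=1
sw $t0, (48) → M[48]=-6
after lw $t4, (48): $t4=M[48]=-6
after lw $t5, (24): $t5=M[24]=43
after or $t4, $t6, 15: $t4=1|15=15
after sub $t1, $t5, $t4: $t1=43-15=28
after xor $t6, $t0, $t1: $t6=(-6)^28=-26
after lw $t4, (48): $t4=M[48]=-6
after mul $t4, $t0, $t5: $t4=(-6)*43=-258
halt.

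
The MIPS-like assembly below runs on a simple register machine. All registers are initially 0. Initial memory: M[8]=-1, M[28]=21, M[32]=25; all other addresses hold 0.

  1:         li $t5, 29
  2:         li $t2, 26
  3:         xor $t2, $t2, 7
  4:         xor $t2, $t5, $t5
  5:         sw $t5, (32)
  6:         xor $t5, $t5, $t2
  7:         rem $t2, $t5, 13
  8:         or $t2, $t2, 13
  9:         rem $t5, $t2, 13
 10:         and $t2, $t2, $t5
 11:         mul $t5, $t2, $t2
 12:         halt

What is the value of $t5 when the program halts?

4

after li $t5, 29: $t5=29
after li $t2, 26: $t2=26
after xor $t2, $t2, 7: $t2=26^7=29
after xor $t2, $t5, $t5: $t2=29^29=0
sw $t5, (32) → M[32]=29
after xor $t5, $t5, $t2: $t5=29^0=29
after rem $t2, $t5, 13: $t2=29%13=3
after or $t2, $t2, 13: $t2=3|13=15
after rem $t5, $t2, 13: $t5=15%13=2
after and $t2, $t2, $t5: $t2=15&2=2
after mul $t5, $t2, $t2: $t5=2*2=4
halt.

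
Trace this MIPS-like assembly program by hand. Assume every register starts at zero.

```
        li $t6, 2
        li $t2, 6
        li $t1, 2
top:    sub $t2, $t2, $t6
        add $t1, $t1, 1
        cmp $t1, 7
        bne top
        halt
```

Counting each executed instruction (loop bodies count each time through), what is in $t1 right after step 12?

4

after li $t6, 2: $t6=2
after li $t2, 6: $t2=6
after li $t1, 2: $t1=2
after sub $t2, $t2, $t6: $t2=6-2=4
after add $t1, $t1, 1: $t1=2+1=3
cmp $t1, 7  (cmp 3,7)
bne top: taken
after sub $t2, $t2, $t6: $t2=4-2=2
after add $t1, $t1, 1: $t1=3+1=4
cmp $t1, 7  (cmp 4,7)
bne top: taken
after sub $t2, $t2, $t6: $t2=2-2=0
After step 12: $t1 = 4.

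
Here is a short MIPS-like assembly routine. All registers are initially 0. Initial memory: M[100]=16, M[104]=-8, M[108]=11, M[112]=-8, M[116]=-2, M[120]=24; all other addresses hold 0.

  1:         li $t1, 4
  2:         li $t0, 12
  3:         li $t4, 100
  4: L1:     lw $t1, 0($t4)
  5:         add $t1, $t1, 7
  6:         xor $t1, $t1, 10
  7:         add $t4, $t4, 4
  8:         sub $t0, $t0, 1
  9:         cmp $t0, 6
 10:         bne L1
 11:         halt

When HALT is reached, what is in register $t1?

li $t1, 4 → $t1=4
li $t0, 12 → $t0=12
li $t4, 100 → $t4=100
lw $t1, 0($t4) → $t1=M[100]=16
add $t1, $t1, 7 → $t1=16+7=23
xor $t1, $t1, 10 → $t1=23^10=29
add $t4, $t4, 4 → $t4=100+4=104
sub $t0, $t0, 1 → $t0=12-1=11
cmp $t0, 6  (cmp 11,6)
bne L1: taken
lw $t1, 0($t4) → $t1=M[104]=-8
add $t1, $t1, 7 → $t1=(-8)+7=-1
xor $t1, $t1, 10 → $t1=(-1)^10=-11
add $t4, $t4, 4 → $t4=104+4=108
sub $t0, $t0, 1 → $t0=11-1=10
cmp $t0, 6  (cmp 10,6)
bne L1: taken
lw $t1, 0($t4) → $t1=M[108]=11
add $t1, $t1, 7 → $t1=11+7=18
xor $t1, $t1, 10 → $t1=18^10=24
add $t4, $t4, 4 → $t4=108+4=112
sub $t0, $t0, 1 → $t0=10-1=9
cmp $t0, 6  (cmp 9,6)
bne L1: taken
lw $t1, 0($t4) → $t1=M[112]=-8
add $t1, $t1, 7 → $t1=(-8)+7=-1
xor $t1, $t1, 10 → $t1=(-1)^10=-11
add $t4, $t4, 4 → $t4=112+4=116
sub $t0, $t0, 1 → $t0=9-1=8
cmp $t0, 6  (cmp 8,6)
bne L1: taken
lw $t1, 0($t4) → $t1=M[116]=-2
add $t1, $t1, 7 → $t1=(-2)+7=5
xor $t1, $t1, 10 → $t1=5^10=15
add $t4, $t4, 4 → $t4=116+4=120
sub $t0, $t0, 1 → $t0=8-1=7
cmp $t0, 6  (cmp 7,6)
bne L1: taken
lw $t1, 0($t4) → $t1=M[120]=24
add $t1, $t1, 7 → $t1=24+7=31
xor $t1, $t1, 10 → $t1=31^10=21
add $t4, $t4, 4 → $t4=120+4=124
sub $t0, $t0, 1 → $t0=7-1=6
cmp $t0, 6  (cmp 6,6)
bne L1: not taken
halt.

21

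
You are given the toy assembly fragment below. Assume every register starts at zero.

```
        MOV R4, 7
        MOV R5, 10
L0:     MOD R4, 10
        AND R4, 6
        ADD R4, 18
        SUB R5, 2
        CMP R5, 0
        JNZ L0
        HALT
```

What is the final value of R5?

after MOV R4, 7: R4=7
after MOV R5, 10: R5=10
after MOD R4, 10: R4=7%10=7
after AND R4, 6: R4=7&6=6
after ADD R4, 18: R4=6+18=24
after SUB R5, 2: R5=10-2=8
CMP R5, 0  (cmp 8,0)
JNZ L0: taken
after MOD R4, 10: R4=24%10=4
after AND R4, 6: R4=4&6=4
after ADD R4, 18: R4=4+18=22
after SUB R5, 2: R5=8-2=6
CMP R5, 0  (cmp 6,0)
JNZ L0: taken
after MOD R4, 10: R4=22%10=2
after AND R4, 6: R4=2&6=2
after ADD R4, 18: R4=2+18=20
after SUB R5, 2: R5=6-2=4
CMP R5, 0  (cmp 4,0)
JNZ L0: taken
after MOD R4, 10: R4=20%10=0
after AND R4, 6: R4=0&6=0
after ADD R4, 18: R4=0+18=18
after SUB R5, 2: R5=4-2=2
CMP R5, 0  (cmp 2,0)
JNZ L0: taken
after MOD R4, 10: R4=18%10=8
after AND R4, 6: R4=8&6=0
after ADD R4, 18: R4=0+18=18
after SUB R5, 2: R5=2-2=0
CMP R5, 0  (cmp 0,0)
JNZ L0: not taken
halt.

0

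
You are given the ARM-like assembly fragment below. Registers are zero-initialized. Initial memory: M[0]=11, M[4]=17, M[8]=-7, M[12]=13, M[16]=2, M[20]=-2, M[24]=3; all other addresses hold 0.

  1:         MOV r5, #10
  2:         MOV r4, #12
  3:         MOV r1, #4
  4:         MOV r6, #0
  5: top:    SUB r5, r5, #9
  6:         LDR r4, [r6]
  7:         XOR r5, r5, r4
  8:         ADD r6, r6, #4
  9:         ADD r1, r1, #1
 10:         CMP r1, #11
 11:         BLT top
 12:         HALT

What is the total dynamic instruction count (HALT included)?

MOV r5, #10 → r5=10
MOV r4, #12 → r4=12
MOV r1, #4 → r1=4
MOV r6, #0 → r6=0
SUB r5, r5, #9 → r5=10-9=1
LDR r4, [r6] → r4=M[0]=11
XOR r5, r5, r4 → r5=1^11=10
ADD r6, r6, #4 → r6=0+4=4
ADD r1, r1, #1 → r1=4+1=5
CMP r1, #11  (cmp 5,11)
BLT top: taken
SUB r5, r5, #9 → r5=10-9=1
LDR r4, [r6] → r4=M[4]=17
XOR r5, r5, r4 → r5=1^17=16
ADD r6, r6, #4 → r6=4+4=8
ADD r1, r1, #1 → r1=5+1=6
CMP r1, #11  (cmp 6,11)
BLT top: taken
SUB r5, r5, #9 → r5=16-9=7
LDR r4, [r6] → r4=M[8]=-7
XOR r5, r5, r4 → r5=7^(-7)=-2
ADD r6, r6, #4 → r6=8+4=12
ADD r1, r1, #1 → r1=6+1=7
CMP r1, #11  (cmp 7,11)
BLT top: taken
SUB r5, r5, #9 → r5=(-2)-9=-11
LDR r4, [r6] → r4=M[12]=13
XOR r5, r5, r4 → r5=(-11)^13=-8
ADD r6, r6, #4 → r6=12+4=16
ADD r1, r1, #1 → r1=7+1=8
CMP r1, #11  (cmp 8,11)
BLT top: taken
SUB r5, r5, #9 → r5=(-8)-9=-17
LDR r4, [r6] → r4=M[16]=2
XOR r5, r5, r4 → r5=(-17)^2=-19
ADD r6, r6, #4 → r6=16+4=20
ADD r1, r1, #1 → r1=8+1=9
CMP r1, #11  (cmp 9,11)
BLT top: taken
SUB r5, r5, #9 → r5=(-19)-9=-28
LDR r4, [r6] → r4=M[20]=-2
XOR r5, r5, r4 → r5=(-28)^(-2)=26
ADD r6, r6, #4 → r6=20+4=24
ADD r1, r1, #1 → r1=9+1=10
CMP r1, #11  (cmp 10,11)
BLT top: taken
SUB r5, r5, #9 → r5=26-9=17
LDR r4, [r6] → r4=M[24]=3
XOR r5, r5, r4 → r5=17^3=18
ADD r6, r6, #4 → r6=24+4=28
ADD r1, r1, #1 → r1=10+1=11
CMP r1, #11  (cmp 11,11)
BLT top: not taken
halt.
Total executed instructions: 54.

54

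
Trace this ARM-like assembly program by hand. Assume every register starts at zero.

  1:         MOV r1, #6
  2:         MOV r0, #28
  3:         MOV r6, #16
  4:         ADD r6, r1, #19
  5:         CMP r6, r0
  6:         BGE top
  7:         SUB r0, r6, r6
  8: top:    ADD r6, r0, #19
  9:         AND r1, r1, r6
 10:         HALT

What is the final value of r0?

after MOV r1, #6: r1=6
after MOV r0, #28: r0=28
after MOV r6, #16: r6=16
after ADD r6, r1, #19: r6=6+19=25
CMP r6, r0  (cmp 25,28)
BGE top: not taken
after SUB r0, r6, r6: r0=25-25=0
after ADD r6, r0, #19: r6=0+19=19
after AND r1, r1, r6: r1=6&19=2
halt.

0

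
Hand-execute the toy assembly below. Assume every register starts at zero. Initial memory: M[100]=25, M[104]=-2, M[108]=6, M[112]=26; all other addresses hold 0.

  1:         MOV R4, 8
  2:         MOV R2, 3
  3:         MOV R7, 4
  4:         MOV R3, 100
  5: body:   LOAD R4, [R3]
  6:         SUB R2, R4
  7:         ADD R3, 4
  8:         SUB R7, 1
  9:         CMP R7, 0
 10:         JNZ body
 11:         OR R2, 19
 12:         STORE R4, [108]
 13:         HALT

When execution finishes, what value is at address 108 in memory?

MOV R4, 8 → R4=8
MOV R2, 3 → R2=3
MOV R7, 4 → R7=4
MOV R3, 100 → R3=100
LOAD R4, [R3] → R4=M[100]=25
SUB R2, R4 → R2=3-25=-22
ADD R3, 4 → R3=100+4=104
SUB R7, 1 → R7=4-1=3
CMP R7, 0  (cmp 3,0)
JNZ body: taken
LOAD R4, [R3] → R4=M[104]=-2
SUB R2, R4 → R2=(-22)-(-2)=-20
ADD R3, 4 → R3=104+4=108
SUB R7, 1 → R7=3-1=2
CMP R7, 0  (cmp 2,0)
JNZ body: taken
LOAD R4, [R3] → R4=M[108]=6
SUB R2, R4 → R2=(-20)-6=-26
ADD R3, 4 → R3=108+4=112
SUB R7, 1 → R7=2-1=1
CMP R7, 0  (cmp 1,0)
JNZ body: taken
LOAD R4, [R3] → R4=M[112]=26
SUB R2, R4 → R2=(-26)-26=-52
ADD R3, 4 → R3=112+4=116
SUB R7, 1 → R7=1-1=0
CMP R7, 0  (cmp 0,0)
JNZ body: not taken
OR R2, 19 → R2=(-52)|19=-33
STORE R4, [108] → M[108]=26
halt.

26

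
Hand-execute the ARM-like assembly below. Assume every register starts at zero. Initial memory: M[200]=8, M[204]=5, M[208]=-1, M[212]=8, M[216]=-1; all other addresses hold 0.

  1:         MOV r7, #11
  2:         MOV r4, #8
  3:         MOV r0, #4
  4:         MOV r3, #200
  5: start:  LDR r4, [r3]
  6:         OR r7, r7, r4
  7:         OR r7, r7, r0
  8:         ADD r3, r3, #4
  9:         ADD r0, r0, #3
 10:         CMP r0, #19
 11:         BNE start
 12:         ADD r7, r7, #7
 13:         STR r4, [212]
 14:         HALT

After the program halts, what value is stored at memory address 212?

after MOV r7, #11: r7=11
after MOV r4, #8: r4=8
after MOV r0, #4: r0=4
after MOV r3, #200: r3=200
after LDR r4, [r3]: r4=M[200]=8
after OR r7, r7, r4: r7=11|8=11
after OR r7, r7, r0: r7=11|4=15
after ADD r3, r3, #4: r3=200+4=204
after ADD r0, r0, #3: r0=4+3=7
CMP r0, #19  (cmp 7,19)
BNE start: taken
after LDR r4, [r3]: r4=M[204]=5
after OR r7, r7, r4: r7=15|5=15
after OR r7, r7, r0: r7=15|7=15
after ADD r3, r3, #4: r3=204+4=208
after ADD r0, r0, #3: r0=7+3=10
CMP r0, #19  (cmp 10,19)
BNE start: taken
after LDR r4, [r3]: r4=M[208]=-1
after OR r7, r7, r4: r7=15|(-1)=-1
after OR r7, r7, r0: r7=(-1)|10=-1
after ADD r3, r3, #4: r3=208+4=212
after ADD r0, r0, #3: r0=10+3=13
CMP r0, #19  (cmp 13,19)
BNE start: taken
after LDR r4, [r3]: r4=M[212]=8
after OR r7, r7, r4: r7=(-1)|8=-1
after OR r7, r7, r0: r7=(-1)|13=-1
after ADD r3, r3, #4: r3=212+4=216
after ADD r0, r0, #3: r0=13+3=16
CMP r0, #19  (cmp 16,19)
BNE start: taken
after LDR r4, [r3]: r4=M[216]=-1
after OR r7, r7, r4: r7=(-1)|(-1)=-1
after OR r7, r7, r0: r7=(-1)|16=-1
after ADD r3, r3, #4: r3=216+4=220
after ADD r0, r0, #3: r0=16+3=19
CMP r0, #19  (cmp 19,19)
BNE start: not taken
after ADD r7, r7, #7: r7=(-1)+7=6
STR r4, [212] → M[212]=-1
halt.

-1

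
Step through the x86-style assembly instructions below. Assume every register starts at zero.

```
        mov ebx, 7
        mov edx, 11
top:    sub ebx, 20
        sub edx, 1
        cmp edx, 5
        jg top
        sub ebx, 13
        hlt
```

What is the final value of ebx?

-126

ebx=7
edx=11
ebx=7-20=-13
edx=11-1=10
cmp edx, 5  (cmp 10,5)
jg top: taken
ebx=(-13)-20=-33
edx=10-1=9
cmp edx, 5  (cmp 9,5)
jg top: taken
ebx=(-33)-20=-53
edx=9-1=8
cmp edx, 5  (cmp 8,5)
jg top: taken
ebx=(-53)-20=-73
edx=8-1=7
cmp edx, 5  (cmp 7,5)
jg top: taken
ebx=(-73)-20=-93
edx=7-1=6
cmp edx, 5  (cmp 6,5)
jg top: taken
ebx=(-93)-20=-113
edx=6-1=5
cmp edx, 5  (cmp 5,5)
jg top: not taken
ebx=(-113)-13=-126
halt.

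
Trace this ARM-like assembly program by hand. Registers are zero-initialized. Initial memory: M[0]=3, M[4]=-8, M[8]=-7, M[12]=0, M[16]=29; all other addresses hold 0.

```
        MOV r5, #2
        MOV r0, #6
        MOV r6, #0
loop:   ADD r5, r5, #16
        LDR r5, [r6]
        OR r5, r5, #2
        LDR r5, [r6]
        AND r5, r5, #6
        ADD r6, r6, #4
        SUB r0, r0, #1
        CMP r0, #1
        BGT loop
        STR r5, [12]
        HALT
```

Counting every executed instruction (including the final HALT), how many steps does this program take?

50

MOV r5, #2 → r5=2
MOV r0, #6 → r0=6
MOV r6, #0 → r6=0
ADD r5, r5, #16 → r5=2+16=18
LDR r5, [r6] → r5=M[0]=3
OR r5, r5, #2 → r5=3|2=3
LDR r5, [r6] → r5=M[0]=3
AND r5, r5, #6 → r5=3&6=2
ADD r6, r6, #4 → r6=0+4=4
SUB r0, r0, #1 → r0=6-1=5
CMP r0, #1  (cmp 5,1)
BGT loop: taken
ADD r5, r5, #16 → r5=2+16=18
LDR r5, [r6] → r5=M[4]=-8
OR r5, r5, #2 → r5=(-8)|2=-6
LDR r5, [r6] → r5=M[4]=-8
AND r5, r5, #6 → r5=(-8)&6=0
ADD r6, r6, #4 → r6=4+4=8
SUB r0, r0, #1 → r0=5-1=4
CMP r0, #1  (cmp 4,1)
BGT loop: taken
ADD r5, r5, #16 → r5=0+16=16
LDR r5, [r6] → r5=M[8]=-7
OR r5, r5, #2 → r5=(-7)|2=-5
LDR r5, [r6] → r5=M[8]=-7
AND r5, r5, #6 → r5=(-7)&6=0
ADD r6, r6, #4 → r6=8+4=12
SUB r0, r0, #1 → r0=4-1=3
CMP r0, #1  (cmp 3,1)
BGT loop: taken
ADD r5, r5, #16 → r5=0+16=16
LDR r5, [r6] → r5=M[12]=0
OR r5, r5, #2 → r5=0|2=2
LDR r5, [r6] → r5=M[12]=0
AND r5, r5, #6 → r5=0&6=0
ADD r6, r6, #4 → r6=12+4=16
SUB r0, r0, #1 → r0=3-1=2
CMP r0, #1  (cmp 2,1)
BGT loop: taken
ADD r5, r5, #16 → r5=0+16=16
LDR r5, [r6] → r5=M[16]=29
OR r5, r5, #2 → r5=29|2=31
LDR r5, [r6] → r5=M[16]=29
AND r5, r5, #6 → r5=29&6=4
ADD r6, r6, #4 → r6=16+4=20
SUB r0, r0, #1 → r0=2-1=1
CMP r0, #1  (cmp 1,1)
BGT loop: not taken
STR r5, [12] → M[12]=4
halt.
Total executed instructions: 50.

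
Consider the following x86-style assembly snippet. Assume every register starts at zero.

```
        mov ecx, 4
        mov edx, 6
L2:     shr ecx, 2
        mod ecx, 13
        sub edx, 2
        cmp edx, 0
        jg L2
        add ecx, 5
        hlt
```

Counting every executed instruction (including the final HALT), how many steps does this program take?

after mov ecx, 4: ecx=4
after mov edx, 6: edx=6
after shr ecx, 2: ecx=4>>2=1
after mod ecx, 13: ecx=1%13=1
after sub edx, 2: edx=6-2=4
cmp edx, 0  (cmp 4,0)
jg L2: taken
after shr ecx, 2: ecx=1>>2=0
after mod ecx, 13: ecx=0%13=0
after sub edx, 2: edx=4-2=2
cmp edx, 0  (cmp 2,0)
jg L2: taken
after shr ecx, 2: ecx=0>>2=0
after mod ecx, 13: ecx=0%13=0
after sub edx, 2: edx=2-2=0
cmp edx, 0  (cmp 0,0)
jg L2: not taken
after add ecx, 5: ecx=0+5=5
halt.
Total executed instructions: 19.

19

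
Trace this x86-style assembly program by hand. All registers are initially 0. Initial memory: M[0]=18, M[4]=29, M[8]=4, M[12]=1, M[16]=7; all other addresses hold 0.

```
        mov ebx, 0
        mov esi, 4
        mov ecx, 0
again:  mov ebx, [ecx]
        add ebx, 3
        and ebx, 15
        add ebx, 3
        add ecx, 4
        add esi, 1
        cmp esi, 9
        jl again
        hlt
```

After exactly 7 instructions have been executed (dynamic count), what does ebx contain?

8

mov ebx, 0 → ebx=0
mov esi, 4 → esi=4
mov ecx, 0 → ecx=0
mov ebx, [ecx] → ebx=M[0]=18
add ebx, 3 → ebx=18+3=21
and ebx, 15 → ebx=21&15=5
add ebx, 3 → ebx=5+3=8
After step 7: ebx = 8.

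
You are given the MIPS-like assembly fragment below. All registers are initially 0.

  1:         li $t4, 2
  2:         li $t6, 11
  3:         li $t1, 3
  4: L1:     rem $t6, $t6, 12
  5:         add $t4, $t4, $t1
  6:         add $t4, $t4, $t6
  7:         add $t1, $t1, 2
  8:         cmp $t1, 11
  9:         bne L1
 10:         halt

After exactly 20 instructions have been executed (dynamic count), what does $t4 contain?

50

after li $t4, 2: $t4=2
after li $t6, 11: $t6=11
after li $t1, 3: $t1=3
after rem $t6, $t6, 12: $t6=11%12=11
after add $t4, $t4, $t1: $t4=2+3=5
after add $t4, $t4, $t6: $t4=5+11=16
after add $t1, $t1, 2: $t1=3+2=5
cmp $t1, 11  (cmp 5,11)
bne L1: taken
after rem $t6, $t6, 12: $t6=11%12=11
after add $t4, $t4, $t1: $t4=16+5=21
after add $t4, $t4, $t6: $t4=21+11=32
after add $t1, $t1, 2: $t1=5+2=7
cmp $t1, 11  (cmp 7,11)
bne L1: taken
after rem $t6, $t6, 12: $t6=11%12=11
after add $t4, $t4, $t1: $t4=32+7=39
after add $t4, $t4, $t6: $t4=39+11=50
after add $t1, $t1, 2: $t1=7+2=9
cmp $t1, 11  (cmp 9,11)
After step 20: $t4 = 50.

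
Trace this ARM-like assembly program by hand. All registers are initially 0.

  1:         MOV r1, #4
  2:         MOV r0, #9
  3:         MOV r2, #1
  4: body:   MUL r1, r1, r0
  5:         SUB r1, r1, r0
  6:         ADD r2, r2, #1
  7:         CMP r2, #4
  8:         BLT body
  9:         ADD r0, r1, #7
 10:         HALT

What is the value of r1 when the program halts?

MOV r1, #4 → r1=4
MOV r0, #9 → r0=9
MOV r2, #1 → r2=1
MUL r1, r1, r0 → r1=4*9=36
SUB r1, r1, r0 → r1=36-9=27
ADD r2, r2, #1 → r2=1+1=2
CMP r2, #4  (cmp 2,4)
BLT body: taken
MUL r1, r1, r0 → r1=27*9=243
SUB r1, r1, r0 → r1=243-9=234
ADD r2, r2, #1 → r2=2+1=3
CMP r2, #4  (cmp 3,4)
BLT body: taken
MUL r1, r1, r0 → r1=234*9=2106
SUB r1, r1, r0 → r1=2106-9=2097
ADD r2, r2, #1 → r2=3+1=4
CMP r2, #4  (cmp 4,4)
BLT body: not taken
ADD r0, r1, #7 → r0=2097+7=2104
halt.

2097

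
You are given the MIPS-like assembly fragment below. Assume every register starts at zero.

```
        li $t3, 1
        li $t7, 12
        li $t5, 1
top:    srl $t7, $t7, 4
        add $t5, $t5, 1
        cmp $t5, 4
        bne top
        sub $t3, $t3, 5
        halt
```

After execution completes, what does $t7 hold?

after li $t3, 1: $t3=1
after li $t7, 12: $t7=12
after li $t5, 1: $t5=1
after srl $t7, $t7, 4: $t7=12>>4=0
after add $t5, $t5, 1: $t5=1+1=2
cmp $t5, 4  (cmp 2,4)
bne top: taken
after srl $t7, $t7, 4: $t7=0>>4=0
after add $t5, $t5, 1: $t5=2+1=3
cmp $t5, 4  (cmp 3,4)
bne top: taken
after srl $t7, $t7, 4: $t7=0>>4=0
after add $t5, $t5, 1: $t5=3+1=4
cmp $t5, 4  (cmp 4,4)
bne top: not taken
after sub $t3, $t3, 5: $t3=1-5=-4
halt.

0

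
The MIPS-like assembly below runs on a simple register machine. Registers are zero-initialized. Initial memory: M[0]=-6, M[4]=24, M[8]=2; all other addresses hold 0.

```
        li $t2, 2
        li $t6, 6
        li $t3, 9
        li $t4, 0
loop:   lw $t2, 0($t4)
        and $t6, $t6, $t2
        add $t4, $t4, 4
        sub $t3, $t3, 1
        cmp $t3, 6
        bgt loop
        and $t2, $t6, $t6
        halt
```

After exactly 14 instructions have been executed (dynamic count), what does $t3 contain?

7

li $t2, 2 → $t2=2
li $t6, 6 → $t6=6
li $t3, 9 → $t3=9
li $t4, 0 → $t4=0
lw $t2, 0($t4) → $t2=M[0]=-6
and $t6, $t6, $t2 → $t6=6&(-6)=2
add $t4, $t4, 4 → $t4=0+4=4
sub $t3, $t3, 1 → $t3=9-1=8
cmp $t3, 6  (cmp 8,6)
bgt loop: taken
lw $t2, 0($t4) → $t2=M[4]=24
and $t6, $t6, $t2 → $t6=2&24=0
add $t4, $t4, 4 → $t4=4+4=8
sub $t3, $t3, 1 → $t3=8-1=7
After step 14: $t3 = 7.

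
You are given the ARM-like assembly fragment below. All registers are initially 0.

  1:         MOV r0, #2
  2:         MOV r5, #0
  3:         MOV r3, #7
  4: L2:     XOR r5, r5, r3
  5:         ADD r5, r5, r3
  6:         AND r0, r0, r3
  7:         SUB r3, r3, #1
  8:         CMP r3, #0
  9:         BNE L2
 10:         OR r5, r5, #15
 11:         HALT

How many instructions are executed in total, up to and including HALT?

MOV r0, #2 → r0=2
MOV r5, #0 → r5=0
MOV r3, #7 → r3=7
XOR r5, r5, r3 → r5=0^7=7
ADD r5, r5, r3 → r5=7+7=14
AND r0, r0, r3 → r0=2&7=2
SUB r3, r3, #1 → r3=7-1=6
CMP r3, #0  (cmp 6,0)
BNE L2: taken
XOR r5, r5, r3 → r5=14^6=8
ADD r5, r5, r3 → r5=8+6=14
AND r0, r0, r3 → r0=2&6=2
SUB r3, r3, #1 → r3=6-1=5
CMP r3, #0  (cmp 5,0)
BNE L2: taken
XOR r5, r5, r3 → r5=14^5=11
ADD r5, r5, r3 → r5=11+5=16
AND r0, r0, r3 → r0=2&5=0
SUB r3, r3, #1 → r3=5-1=4
CMP r3, #0  (cmp 4,0)
BNE L2: taken
XOR r5, r5, r3 → r5=16^4=20
ADD r5, r5, r3 → r5=20+4=24
AND r0, r0, r3 → r0=0&4=0
SUB r3, r3, #1 → r3=4-1=3
CMP r3, #0  (cmp 3,0)
BNE L2: taken
XOR r5, r5, r3 → r5=24^3=27
ADD r5, r5, r3 → r5=27+3=30
AND r0, r0, r3 → r0=0&3=0
SUB r3, r3, #1 → r3=3-1=2
CMP r3, #0  (cmp 2,0)
BNE L2: taken
XOR r5, r5, r3 → r5=30^2=28
ADD r5, r5, r3 → r5=28+2=30
AND r0, r0, r3 → r0=0&2=0
SUB r3, r3, #1 → r3=2-1=1
CMP r3, #0  (cmp 1,0)
BNE L2: taken
XOR r5, r5, r3 → r5=30^1=31
ADD r5, r5, r3 → r5=31+1=32
AND r0, r0, r3 → r0=0&1=0
SUB r3, r3, #1 → r3=1-1=0
CMP r3, #0  (cmp 0,0)
BNE L2: not taken
OR r5, r5, #15 → r5=32|15=47
halt.
Total executed instructions: 47.

47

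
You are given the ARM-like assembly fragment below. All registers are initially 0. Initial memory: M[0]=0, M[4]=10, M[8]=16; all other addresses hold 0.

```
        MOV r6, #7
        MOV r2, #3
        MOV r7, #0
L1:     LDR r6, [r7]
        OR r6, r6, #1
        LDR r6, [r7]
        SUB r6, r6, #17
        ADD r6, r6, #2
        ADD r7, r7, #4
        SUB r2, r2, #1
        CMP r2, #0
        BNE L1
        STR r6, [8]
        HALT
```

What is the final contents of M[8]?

MOV r6, #7 → r6=7
MOV r2, #3 → r2=3
MOV r7, #0 → r7=0
LDR r6, [r7] → r6=M[0]=0
OR r6, r6, #1 → r6=0|1=1
LDR r6, [r7] → r6=M[0]=0
SUB r6, r6, #17 → r6=0-17=-17
ADD r6, r6, #2 → r6=(-17)+2=-15
ADD r7, r7, #4 → r7=0+4=4
SUB r2, r2, #1 → r2=3-1=2
CMP r2, #0  (cmp 2,0)
BNE L1: taken
LDR r6, [r7] → r6=M[4]=10
OR r6, r6, #1 → r6=10|1=11
LDR r6, [r7] → r6=M[4]=10
SUB r6, r6, #17 → r6=10-17=-7
ADD r6, r6, #2 → r6=(-7)+2=-5
ADD r7, r7, #4 → r7=4+4=8
SUB r2, r2, #1 → r2=2-1=1
CMP r2, #0  (cmp 1,0)
BNE L1: taken
LDR r6, [r7] → r6=M[8]=16
OR r6, r6, #1 → r6=16|1=17
LDR r6, [r7] → r6=M[8]=16
SUB r6, r6, #17 → r6=16-17=-1
ADD r6, r6, #2 → r6=(-1)+2=1
ADD r7, r7, #4 → r7=8+4=12
SUB r2, r2, #1 → r2=1-1=0
CMP r2, #0  (cmp 0,0)
BNE L1: not taken
STR r6, [8] → M[8]=1
halt.

1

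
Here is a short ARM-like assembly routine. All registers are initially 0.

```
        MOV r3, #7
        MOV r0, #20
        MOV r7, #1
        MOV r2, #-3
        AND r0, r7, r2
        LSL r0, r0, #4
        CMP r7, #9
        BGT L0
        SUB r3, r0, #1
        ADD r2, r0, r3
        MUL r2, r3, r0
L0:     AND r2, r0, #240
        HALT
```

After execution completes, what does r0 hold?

16

r3=7
r0=20
r7=1
r2=-3
r0=1&(-3)=1
r0=1<<4=16
CMP r7, #9  (cmp 1,9)
BGT L0: not taken
r3=16-1=15
r2=16+15=31
r2=15*16=240
r2=16&240=16
halt.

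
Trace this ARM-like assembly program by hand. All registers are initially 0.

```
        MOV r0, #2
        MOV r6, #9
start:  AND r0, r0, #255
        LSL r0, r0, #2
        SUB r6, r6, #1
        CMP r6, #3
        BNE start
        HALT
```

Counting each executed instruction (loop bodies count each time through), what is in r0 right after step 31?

0

after MOV r0, #2: r0=2
after MOV r6, #9: r6=9
after AND r0, r0, #255: r0=2&255=2
after LSL r0, r0, #2: r0=2<<2=8
after SUB r6, r6, #1: r6=9-1=8
CMP r6, #3  (cmp 8,3)
BNE start: taken
after AND r0, r0, #255: r0=8&255=8
after LSL r0, r0, #2: r0=8<<2=32
after SUB r6, r6, #1: r6=8-1=7
CMP r6, #3  (cmp 7,3)
BNE start: taken
after AND r0, r0, #255: r0=32&255=32
after LSL r0, r0, #2: r0=32<<2=128
after SUB r6, r6, #1: r6=7-1=6
CMP r6, #3  (cmp 6,3)
BNE start: taken
after AND r0, r0, #255: r0=128&255=128
after LSL r0, r0, #2: r0=128<<2=512
after SUB r6, r6, #1: r6=6-1=5
CMP r6, #3  (cmp 5,3)
BNE start: taken
after AND r0, r0, #255: r0=512&255=0
after LSL r0, r0, #2: r0=0<<2=0
after SUB r6, r6, #1: r6=5-1=4
CMP r6, #3  (cmp 4,3)
BNE start: taken
after AND r0, r0, #255: r0=0&255=0
after LSL r0, r0, #2: r0=0<<2=0
after SUB r6, r6, #1: r6=4-1=3
CMP r6, #3  (cmp 3,3)
After step 31: r0 = 0.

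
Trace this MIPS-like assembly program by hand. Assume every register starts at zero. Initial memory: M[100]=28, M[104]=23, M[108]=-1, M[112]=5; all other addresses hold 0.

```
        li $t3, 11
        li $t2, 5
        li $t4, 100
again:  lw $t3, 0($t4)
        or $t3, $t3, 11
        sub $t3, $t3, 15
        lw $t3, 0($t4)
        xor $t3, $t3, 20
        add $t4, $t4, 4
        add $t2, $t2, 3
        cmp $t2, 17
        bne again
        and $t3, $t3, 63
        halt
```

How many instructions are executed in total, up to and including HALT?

41

after li $t3, 11: $t3=11
after li $t2, 5: $t2=5
after li $t4, 100: $t4=100
after lw $t3, 0($t4): $t3=M[100]=28
after or $t3, $t3, 11: $t3=28|11=31
after sub $t3, $t3, 15: $t3=31-15=16
after lw $t3, 0($t4): $t3=M[100]=28
after xor $t3, $t3, 20: $t3=28^20=8
after add $t4, $t4, 4: $t4=100+4=104
after add $t2, $t2, 3: $t2=5+3=8
cmp $t2, 17  (cmp 8,17)
bne again: taken
after lw $t3, 0($t4): $t3=M[104]=23
after or $t3, $t3, 11: $t3=23|11=31
after sub $t3, $t3, 15: $t3=31-15=16
after lw $t3, 0($t4): $t3=M[104]=23
after xor $t3, $t3, 20: $t3=23^20=3
after add $t4, $t4, 4: $t4=104+4=108
after add $t2, $t2, 3: $t2=8+3=11
cmp $t2, 17  (cmp 11,17)
bne again: taken
after lw $t3, 0($t4): $t3=M[108]=-1
after or $t3, $t3, 11: $t3=(-1)|11=-1
after sub $t3, $t3, 15: $t3=(-1)-15=-16
after lw $t3, 0($t4): $t3=M[108]=-1
after xor $t3, $t3, 20: $t3=(-1)^20=-21
after add $t4, $t4, 4: $t4=108+4=112
after add $t2, $t2, 3: $t2=11+3=14
cmp $t2, 17  (cmp 14,17)
bne again: taken
after lw $t3, 0($t4): $t3=M[112]=5
after or $t3, $t3, 11: $t3=5|11=15
after sub $t3, $t3, 15: $t3=15-15=0
after lw $t3, 0($t4): $t3=M[112]=5
after xor $t3, $t3, 20: $t3=5^20=17
after add $t4, $t4, 4: $t4=112+4=116
after add $t2, $t2, 3: $t2=14+3=17
cmp $t2, 17  (cmp 17,17)
bne again: not taken
after and $t3, $t3, 63: $t3=17&63=17
halt.
Total executed instructions: 41.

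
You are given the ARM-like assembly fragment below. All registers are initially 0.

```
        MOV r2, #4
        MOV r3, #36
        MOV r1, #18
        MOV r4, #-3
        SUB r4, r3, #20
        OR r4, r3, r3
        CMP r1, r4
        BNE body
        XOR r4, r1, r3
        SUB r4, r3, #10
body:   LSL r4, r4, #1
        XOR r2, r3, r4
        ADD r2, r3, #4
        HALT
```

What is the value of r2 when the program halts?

after MOV r2, #4: r2=4
after MOV r3, #36: r3=36
after MOV r1, #18: r1=18
after MOV r4, #-3: r4=-3
after SUB r4, r3, #20: r4=36-20=16
after OR r4, r3, r3: r4=36|36=36
CMP r1, r4  (cmp 18,36)
BNE body: taken
after LSL r4, r4, #1: r4=36<<1=72
after XOR r2, r3, r4: r2=36^72=108
after ADD r2, r3, #4: r2=36+4=40
halt.

40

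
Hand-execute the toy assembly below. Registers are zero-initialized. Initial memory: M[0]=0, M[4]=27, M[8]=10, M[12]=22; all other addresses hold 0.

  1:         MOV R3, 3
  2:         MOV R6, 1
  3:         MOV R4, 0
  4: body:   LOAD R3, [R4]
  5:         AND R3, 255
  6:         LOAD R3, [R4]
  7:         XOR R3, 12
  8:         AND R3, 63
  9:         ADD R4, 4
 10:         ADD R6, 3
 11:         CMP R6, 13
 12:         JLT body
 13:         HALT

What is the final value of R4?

16

MOV R3, 3 → R3=3
MOV R6, 1 → R6=1
MOV R4, 0 → R4=0
LOAD R3, [R4] → R3=M[0]=0
AND R3, 255 → R3=0&255=0
LOAD R3, [R4] → R3=M[0]=0
XOR R3, 12 → R3=0^12=12
AND R3, 63 → R3=12&63=12
ADD R4, 4 → R4=0+4=4
ADD R6, 3 → R6=1+3=4
CMP R6, 13  (cmp 4,13)
JLT body: taken
LOAD R3, [R4] → R3=M[4]=27
AND R3, 255 → R3=27&255=27
LOAD R3, [R4] → R3=M[4]=27
XOR R3, 12 → R3=27^12=23
AND R3, 63 → R3=23&63=23
ADD R4, 4 → R4=4+4=8
ADD R6, 3 → R6=4+3=7
CMP R6, 13  (cmp 7,13)
JLT body: taken
LOAD R3, [R4] → R3=M[8]=10
AND R3, 255 → R3=10&255=10
LOAD R3, [R4] → R3=M[8]=10
XOR R3, 12 → R3=10^12=6
AND R3, 63 → R3=6&63=6
ADD R4, 4 → R4=8+4=12
ADD R6, 3 → R6=7+3=10
CMP R6, 13  (cmp 10,13)
JLT body: taken
LOAD R3, [R4] → R3=M[12]=22
AND R3, 255 → R3=22&255=22
LOAD R3, [R4] → R3=M[12]=22
XOR R3, 12 → R3=22^12=26
AND R3, 63 → R3=26&63=26
ADD R4, 4 → R4=12+4=16
ADD R6, 3 → R6=10+3=13
CMP R6, 13  (cmp 13,13)
JLT body: not taken
halt.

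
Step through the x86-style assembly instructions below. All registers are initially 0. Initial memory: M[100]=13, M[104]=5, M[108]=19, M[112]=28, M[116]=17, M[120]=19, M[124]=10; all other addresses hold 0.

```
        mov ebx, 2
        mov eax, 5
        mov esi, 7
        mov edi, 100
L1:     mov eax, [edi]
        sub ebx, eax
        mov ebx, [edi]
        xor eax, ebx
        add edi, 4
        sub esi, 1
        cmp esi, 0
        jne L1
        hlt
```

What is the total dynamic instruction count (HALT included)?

61

mov ebx, 2 → ebx=2
mov eax, 5 → eax=5
mov esi, 7 → esi=7
mov edi, 100 → edi=100
mov eax, [edi] → eax=M[100]=13
sub ebx, eax → ebx=2-13=-11
mov ebx, [edi] → ebx=M[100]=13
xor eax, ebx → eax=13^13=0
add edi, 4 → edi=100+4=104
sub esi, 1 → esi=7-1=6
cmp esi, 0  (cmp 6,0)
jne L1: taken
mov eax, [edi] → eax=M[104]=5
sub ebx, eax → ebx=13-5=8
mov ebx, [edi] → ebx=M[104]=5
xor eax, ebx → eax=5^5=0
add edi, 4 → edi=104+4=108
sub esi, 1 → esi=6-1=5
cmp esi, 0  (cmp 5,0)
jne L1: taken
mov eax, [edi] → eax=M[108]=19
sub ebx, eax → ebx=5-19=-14
mov ebx, [edi] → ebx=M[108]=19
xor eax, ebx → eax=19^19=0
add edi, 4 → edi=108+4=112
sub esi, 1 → esi=5-1=4
cmp esi, 0  (cmp 4,0)
jne L1: taken
mov eax, [edi] → eax=M[112]=28
sub ebx, eax → ebx=19-28=-9
mov ebx, [edi] → ebx=M[112]=28
xor eax, ebx → eax=28^28=0
add edi, 4 → edi=112+4=116
sub esi, 1 → esi=4-1=3
cmp esi, 0  (cmp 3,0)
jne L1: taken
mov eax, [edi] → eax=M[116]=17
sub ebx, eax → ebx=28-17=11
mov ebx, [edi] → ebx=M[116]=17
xor eax, ebx → eax=17^17=0
add edi, 4 → edi=116+4=120
sub esi, 1 → esi=3-1=2
cmp esi, 0  (cmp 2,0)
jne L1: taken
mov eax, [edi] → eax=M[120]=19
sub ebx, eax → ebx=17-19=-2
mov ebx, [edi] → ebx=M[120]=19
xor eax, ebx → eax=19^19=0
add edi, 4 → edi=120+4=124
sub esi, 1 → esi=2-1=1
cmp esi, 0  (cmp 1,0)
jne L1: taken
mov eax, [edi] → eax=M[124]=10
sub ebx, eax → ebx=19-10=9
mov ebx, [edi] → ebx=M[124]=10
xor eax, ebx → eax=10^10=0
add edi, 4 → edi=124+4=128
sub esi, 1 → esi=1-1=0
cmp esi, 0  (cmp 0,0)
jne L1: not taken
halt.
Total executed instructions: 61.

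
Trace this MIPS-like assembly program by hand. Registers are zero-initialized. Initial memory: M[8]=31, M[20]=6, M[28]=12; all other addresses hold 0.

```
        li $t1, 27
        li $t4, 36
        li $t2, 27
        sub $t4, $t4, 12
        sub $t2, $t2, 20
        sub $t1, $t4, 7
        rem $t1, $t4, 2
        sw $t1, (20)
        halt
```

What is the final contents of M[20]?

$t1=27
$t4=36
$t2=27
$t4=36-12=24
$t2=27-20=7
$t1=24-7=17
$t1=24%2=0
sw $t1, (20) → M[20]=0
halt.

0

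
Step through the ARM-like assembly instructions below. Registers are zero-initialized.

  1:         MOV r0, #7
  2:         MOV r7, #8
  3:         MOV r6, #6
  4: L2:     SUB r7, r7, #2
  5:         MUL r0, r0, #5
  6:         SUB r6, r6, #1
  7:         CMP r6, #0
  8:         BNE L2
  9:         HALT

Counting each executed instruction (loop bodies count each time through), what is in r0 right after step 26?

21875

after MOV r0, #7: r0=7
after MOV r7, #8: r7=8
after MOV r6, #6: r6=6
after SUB r7, r7, #2: r7=8-2=6
after MUL r0, r0, #5: r0=7*5=35
after SUB r6, r6, #1: r6=6-1=5
CMP r6, #0  (cmp 5,0)
BNE L2: taken
after SUB r7, r7, #2: r7=6-2=4
after MUL r0, r0, #5: r0=35*5=175
after SUB r6, r6, #1: r6=5-1=4
CMP r6, #0  (cmp 4,0)
BNE L2: taken
after SUB r7, r7, #2: r7=4-2=2
after MUL r0, r0, #5: r0=175*5=875
after SUB r6, r6, #1: r6=4-1=3
CMP r6, #0  (cmp 3,0)
BNE L2: taken
after SUB r7, r7, #2: r7=2-2=0
after MUL r0, r0, #5: r0=875*5=4375
after SUB r6, r6, #1: r6=3-1=2
CMP r6, #0  (cmp 2,0)
BNE L2: taken
after SUB r7, r7, #2: r7=0-2=-2
after MUL r0, r0, #5: r0=4375*5=21875
after SUB r6, r6, #1: r6=2-1=1
After step 26: r0 = 21875.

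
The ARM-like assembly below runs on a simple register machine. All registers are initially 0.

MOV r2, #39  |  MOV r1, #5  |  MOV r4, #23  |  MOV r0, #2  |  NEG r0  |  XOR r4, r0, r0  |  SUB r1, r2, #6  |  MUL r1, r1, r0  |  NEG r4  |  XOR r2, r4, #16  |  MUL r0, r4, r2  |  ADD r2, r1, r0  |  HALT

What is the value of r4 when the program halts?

0

after MOV r2, #39: r2=39
after MOV r1, #5: r1=5
after MOV r4, #23: r4=23
after MOV r0, #2: r0=2
after NEG r0: r0=-(2)=-2
after XOR r4, r0, r0: r4=(-2)^(-2)=0
after SUB r1, r2, #6: r1=39-6=33
after MUL r1, r1, r0: r1=33*(-2)=-66
after NEG r4: r4=-(0)=0
after XOR r2, r4, #16: r2=0^16=16
after MUL r0, r4, r2: r0=0*16=0
after ADD r2, r1, r0: r2=(-66)+0=-66
halt.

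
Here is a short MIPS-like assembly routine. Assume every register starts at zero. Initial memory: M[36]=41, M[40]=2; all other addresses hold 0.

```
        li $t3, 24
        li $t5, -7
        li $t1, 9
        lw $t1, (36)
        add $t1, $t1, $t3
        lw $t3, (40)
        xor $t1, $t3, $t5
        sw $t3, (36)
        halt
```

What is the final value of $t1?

-5

li $t3, 24 → $t3=24
li $t5, -7 → $t5=-7
li $t1, 9 → $t1=9
lw $t1, (36) → $t1=M[36]=41
add $t1, $t1, $t3 → $t1=41+24=65
lw $t3, (40) → $t3=M[40]=2
xor $t1, $t3, $t5 → $t1=2^(-7)=-5
sw $t3, (36) → M[36]=2
halt.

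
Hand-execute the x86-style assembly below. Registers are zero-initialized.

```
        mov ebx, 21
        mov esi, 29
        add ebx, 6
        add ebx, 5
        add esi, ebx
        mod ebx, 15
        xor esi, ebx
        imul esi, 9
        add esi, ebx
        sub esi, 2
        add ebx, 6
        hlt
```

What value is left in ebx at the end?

8

after mov ebx, 21: ebx=21
after mov esi, 29: esi=29
after add ebx, 6: ebx=21+6=27
after add ebx, 5: ebx=27+5=32
after add esi, ebx: esi=29+32=61
after mod ebx, 15: ebx=32%15=2
after xor esi, ebx: esi=61^2=63
after imul esi, 9: esi=63*9=567
after add esi, ebx: esi=567+2=569
after sub esi, 2: esi=569-2=567
after add ebx, 6: ebx=2+6=8
halt.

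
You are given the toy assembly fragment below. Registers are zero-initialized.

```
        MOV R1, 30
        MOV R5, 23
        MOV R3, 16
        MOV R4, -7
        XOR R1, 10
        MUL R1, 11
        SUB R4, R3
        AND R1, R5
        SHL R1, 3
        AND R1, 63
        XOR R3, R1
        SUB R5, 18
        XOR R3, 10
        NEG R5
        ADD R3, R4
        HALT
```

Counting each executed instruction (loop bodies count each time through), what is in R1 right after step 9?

160

R1=30
R5=23
R3=16
R4=-7
R1=30^10=20
R1=20*11=220
R4=(-7)-16=-23
R1=220&23=20
R1=20<<3=160
After step 9: R1 = 160.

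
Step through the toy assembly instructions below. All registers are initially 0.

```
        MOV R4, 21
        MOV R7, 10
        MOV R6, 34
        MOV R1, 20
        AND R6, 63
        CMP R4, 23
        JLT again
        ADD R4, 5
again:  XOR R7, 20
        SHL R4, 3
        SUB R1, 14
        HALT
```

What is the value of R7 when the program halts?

MOV R4, 21 → R4=21
MOV R7, 10 → R7=10
MOV R6, 34 → R6=34
MOV R1, 20 → R1=20
AND R6, 63 → R6=34&63=34
CMP R4, 23  (cmp 21,23)
JLT again: taken
XOR R7, 20 → R7=10^20=30
SHL R4, 3 → R4=21<<3=168
SUB R1, 14 → R1=20-14=6
halt.

30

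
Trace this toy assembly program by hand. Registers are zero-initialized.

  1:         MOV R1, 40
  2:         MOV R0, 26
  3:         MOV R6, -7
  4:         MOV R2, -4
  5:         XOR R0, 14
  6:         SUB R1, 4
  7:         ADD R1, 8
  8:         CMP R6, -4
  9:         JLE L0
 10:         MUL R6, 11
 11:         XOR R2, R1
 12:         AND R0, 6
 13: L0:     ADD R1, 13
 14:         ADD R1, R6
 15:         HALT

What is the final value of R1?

MOV R1, 40 → R1=40
MOV R0, 26 → R0=26
MOV R6, -7 → R6=-7
MOV R2, -4 → R2=-4
XOR R0, 14 → R0=26^14=20
SUB R1, 4 → R1=40-4=36
ADD R1, 8 → R1=36+8=44
CMP R6, -4  (cmp -7,-4)
JLE L0: taken
ADD R1, 13 → R1=44+13=57
ADD R1, R6 → R1=57+(-7)=50
halt.

50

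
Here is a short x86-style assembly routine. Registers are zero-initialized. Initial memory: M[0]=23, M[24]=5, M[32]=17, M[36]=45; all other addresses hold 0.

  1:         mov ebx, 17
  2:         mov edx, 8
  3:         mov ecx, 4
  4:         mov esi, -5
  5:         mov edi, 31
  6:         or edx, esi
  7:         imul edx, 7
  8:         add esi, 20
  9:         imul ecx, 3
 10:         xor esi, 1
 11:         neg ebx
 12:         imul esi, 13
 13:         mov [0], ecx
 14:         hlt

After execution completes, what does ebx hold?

-17

mov ebx, 17 → ebx=17
mov edx, 8 → edx=8
mov ecx, 4 → ecx=4
mov esi, -5 → esi=-5
mov edi, 31 → edi=31
or edx, esi → edx=8|(-5)=-5
imul edx, 7 → edx=(-5)*7=-35
add esi, 20 → esi=(-5)+20=15
imul ecx, 3 → ecx=4*3=12
xor esi, 1 → esi=15^1=14
neg ebx → ebx=-(17)=-17
imul esi, 13 → esi=14*13=182
mov [0], ecx → M[0]=12
halt.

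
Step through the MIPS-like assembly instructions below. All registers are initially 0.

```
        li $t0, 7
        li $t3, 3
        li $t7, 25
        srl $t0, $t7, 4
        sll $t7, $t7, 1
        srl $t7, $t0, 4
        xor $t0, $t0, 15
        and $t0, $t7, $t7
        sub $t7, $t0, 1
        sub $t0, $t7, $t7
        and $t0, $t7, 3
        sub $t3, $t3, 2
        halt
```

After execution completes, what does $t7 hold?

-1

after li $t0, 7: $t0=7
after li $t3, 3: $t3=3
after li $t7, 25: $t7=25
after srl $t0, $t7, 4: $t0=25>>4=1
after sll $t7, $t7, 1: $t7=25<<1=50
after srl $t7, $t0, 4: $t7=1>>4=0
after xor $t0, $t0, 15: $t0=1^15=14
after and $t0, $t7, $t7: $t0=0&0=0
after sub $t7, $t0, 1: $t7=0-1=-1
after sub $t0, $t7, $t7: $t0=(-1)-(-1)=0
after and $t0, $t7, 3: $t0=(-1)&3=3
after sub $t3, $t3, 2: $t3=3-2=1
halt.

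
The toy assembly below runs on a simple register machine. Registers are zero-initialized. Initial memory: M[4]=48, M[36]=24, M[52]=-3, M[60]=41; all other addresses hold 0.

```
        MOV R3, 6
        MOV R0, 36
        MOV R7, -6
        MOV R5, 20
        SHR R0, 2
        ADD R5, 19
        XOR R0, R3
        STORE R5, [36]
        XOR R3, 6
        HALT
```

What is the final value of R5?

39

MOV R3, 6 → R3=6
MOV R0, 36 → R0=36
MOV R7, -6 → R7=-6
MOV R5, 20 → R5=20
SHR R0, 2 → R0=36>>2=9
ADD R5, 19 → R5=20+19=39
XOR R0, R3 → R0=9^6=15
STORE R5, [36] → M[36]=39
XOR R3, 6 → R3=6^6=0
halt.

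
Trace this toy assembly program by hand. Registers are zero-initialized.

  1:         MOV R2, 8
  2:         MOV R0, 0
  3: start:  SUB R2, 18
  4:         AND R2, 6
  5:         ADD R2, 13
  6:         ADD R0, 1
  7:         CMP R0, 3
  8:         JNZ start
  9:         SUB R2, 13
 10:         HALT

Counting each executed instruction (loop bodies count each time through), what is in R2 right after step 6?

19

R2=8
R0=0
R2=8-18=-10
R2=(-10)&6=6
R2=6+13=19
R0=0+1=1
After step 6: R2 = 19.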